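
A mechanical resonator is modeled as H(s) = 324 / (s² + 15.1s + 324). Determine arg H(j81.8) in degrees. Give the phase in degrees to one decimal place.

-169.0°

∠[(j81.8)² + 15.1(j81.8) + 324] = ∠[-6367.2 + j1235.2] = 169.02°
∠H(j81.8) = −169.02° = -169.02°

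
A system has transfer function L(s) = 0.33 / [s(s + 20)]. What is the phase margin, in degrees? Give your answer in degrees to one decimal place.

90.0°

Gain crossover: |L(jω)| = 1 at ω ≈ 0.0165 rad/sec.
∠L(j0.0165) = −90° − arctan(0.0165/20) ≈ -90.05°
PM = 180° + (-90.05°) = 89.95°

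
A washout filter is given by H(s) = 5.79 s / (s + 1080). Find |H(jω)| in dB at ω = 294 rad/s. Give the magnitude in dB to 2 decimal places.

3.64 dB

|j294| = 294
|j294 + 1080| = √(294² + 1080²) = 1119
|H(j294)| = 5.79 × 294 / 1119 = 1.5208
20 log₁₀(1.5208) = 3.642 dB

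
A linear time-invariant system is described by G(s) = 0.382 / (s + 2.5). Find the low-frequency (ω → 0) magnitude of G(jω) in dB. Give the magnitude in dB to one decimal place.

-16.3 dB

G(0) = 0.382 / 2.5 = 0.1528
20 log₁₀(0.1528) = -16.32 dB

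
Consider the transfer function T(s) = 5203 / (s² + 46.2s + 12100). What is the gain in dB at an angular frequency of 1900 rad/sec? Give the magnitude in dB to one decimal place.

|(j1900)² + 46.2(j1900) + 12100| = |-3.5979e+06 + j87780| = 3.599e+06
|T(j1900)| = 5203 / 3.599e+06 = 0.0014457
20 log₁₀(0.0014457) = -56.80 dB

-56.8 dB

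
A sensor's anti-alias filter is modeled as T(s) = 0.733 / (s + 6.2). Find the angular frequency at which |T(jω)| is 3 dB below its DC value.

6.2 rad/s

For a single-pole low-pass, the −3 dB point is at the pole: ω = 6.2 rad/s.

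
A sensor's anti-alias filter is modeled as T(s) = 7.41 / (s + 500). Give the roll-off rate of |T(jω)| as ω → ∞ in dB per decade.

With 0 zeros and 1 pole, the high-frequency asymptotic slope is 20 × (0 − 1) = -20 dB/decade.

-20 dB/decade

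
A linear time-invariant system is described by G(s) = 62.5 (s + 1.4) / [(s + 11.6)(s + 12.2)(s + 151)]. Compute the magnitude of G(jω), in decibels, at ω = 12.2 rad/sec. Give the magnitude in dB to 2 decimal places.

-35.17 dB

|j12.2 + 1.4| = √(12.2² + 1.4²) = 12.28
|j12.2 + 11.6| = √(12.2² + 11.6²) = 16.83
|j12.2 + 12.2| = √(12.2² + 12.2²) = 17.25
|j12.2 + 151| = √(12.2² + 151²) = 151.5
|G(j12.2)| = 62.5 × 12.28 / (16.83 × 17.25 × 151.5) = 0.017443
20 log₁₀(0.017443) = -35.168 dB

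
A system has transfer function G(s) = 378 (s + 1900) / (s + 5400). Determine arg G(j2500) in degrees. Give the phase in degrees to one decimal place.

27.9°

∠(j2500 + 1900) = arctan(2500/1900) = 52.77°
∠(j2500 + 5400) = arctan(2500/5400) = 24.84°
∠G(j2500) = 52.77° − 24.84° = 27.92°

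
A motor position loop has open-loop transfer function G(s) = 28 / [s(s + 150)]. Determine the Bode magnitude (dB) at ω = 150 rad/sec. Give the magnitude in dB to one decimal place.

-61.1 dB

|j150 + 150| = √(150² + 150²) = 212.1
|j150| = 150
|G(j150)| = 28 / (212.1 × 150) = 0.00087996
20 log₁₀(0.00087996) = -61.11 dB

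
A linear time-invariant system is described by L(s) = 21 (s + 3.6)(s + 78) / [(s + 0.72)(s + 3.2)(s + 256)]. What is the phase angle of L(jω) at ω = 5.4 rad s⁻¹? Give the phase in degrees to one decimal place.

∠(j5.4 + 3.6) = arctan(5.4/3.6) = 56.31°
∠(j5.4 + 78) = arctan(5.4/78) = 3.96°
∠(j5.4 + 0.72) = arctan(5.4/0.72) = 82.41°
∠(j5.4 + 3.2) = arctan(5.4/3.2) = 59.35°
∠(j5.4 + 256) = arctan(5.4/256) = 1.21°
∠L(j5.4) = 56.31° + 3.96° − (82.41° + 59.35° + 1.21°) = -82.69°

-82.7°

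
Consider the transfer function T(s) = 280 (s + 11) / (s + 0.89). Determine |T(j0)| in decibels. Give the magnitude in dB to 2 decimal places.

T(0) = 280 × 11 / 0.89 = 3460.7
20 log₁₀(3460.7) = 70.783 dB

70.78 dB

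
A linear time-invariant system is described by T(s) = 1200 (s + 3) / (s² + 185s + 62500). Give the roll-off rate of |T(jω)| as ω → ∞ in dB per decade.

-20 dB/decade

With 1 zero and 2 poles, the high-frequency asymptotic slope is 20 × (1 − 2) = -20 dB/decade.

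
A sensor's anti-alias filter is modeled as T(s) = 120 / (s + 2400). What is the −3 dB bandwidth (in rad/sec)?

For a single-pole low-pass, the −3 dB point is at the pole: ω = 2400 rad/sec.

2400 rad/sec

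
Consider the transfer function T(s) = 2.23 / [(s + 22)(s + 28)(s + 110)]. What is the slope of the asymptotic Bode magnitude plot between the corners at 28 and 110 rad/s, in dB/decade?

In this band the factors already past their corner are: pole at 22, pole at 28; net slope = -40 dB/decade.

-40 dB/decade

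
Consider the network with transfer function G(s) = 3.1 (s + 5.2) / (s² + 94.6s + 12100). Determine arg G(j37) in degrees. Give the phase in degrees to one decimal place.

63.9 deg

∠(j37 + 5.2) = arctan(37/5.2) = 82.00°
∠[(j37)² + 94.6(j37) + 12100] = ∠[10731 + j3500.2] = 18.07°
∠G(j37) = 82.00° − 18.07° = 63.93°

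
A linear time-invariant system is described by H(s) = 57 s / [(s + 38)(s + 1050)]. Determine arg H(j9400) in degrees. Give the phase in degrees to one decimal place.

-83.4°

∠(j9400) = 90.00°
∠(j9400 + 38) = arctan(9400/38) = 89.77°
∠(j9400 + 1050) = arctan(9400/1050) = 83.63°
∠H(j9400) = 90.00° − (89.77° + 83.63°) = -83.39°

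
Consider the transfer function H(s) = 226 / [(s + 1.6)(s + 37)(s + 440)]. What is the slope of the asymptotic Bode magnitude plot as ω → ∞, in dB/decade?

-60 dB/decade

With 0 zeros and 3 poles, the high-frequency asymptotic slope is 20 × (0 − 3) = -60 dB/decade.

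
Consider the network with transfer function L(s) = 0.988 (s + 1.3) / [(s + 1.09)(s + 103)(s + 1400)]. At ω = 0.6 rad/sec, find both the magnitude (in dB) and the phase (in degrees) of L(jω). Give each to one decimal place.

|j0.6 + 1.3| = √(0.6² + 1.3²) = 1.432
|j0.6 + 1.09| = √(0.6² + 1.09²) = 1.244
|j0.6 + 103| = √(0.6² + 103²) = 103
|j0.6 + 1400| = √(0.6² + 1400²) = 1400
|L(j0.6)| = 0.988 × 1.432 / (1.244 × 103 × 1400) = 7.8843e-06
20 log₁₀(7.8843e-06) = -102.06 dB
∠(j0.6 + 1.3) = arctan(0.6/1.3) = 24.78°
∠(j0.6 + 1.09) = arctan(0.6/1.09) = 28.83°
∠(j0.6 + 103) = arctan(0.6/103) = 0.33°
∠(j0.6 + 1400) = arctan(0.6/1400) = 0.02°
∠L(j0.6) = 24.78° − (28.83° + 0.33° + 0.02°) = -4.41°

|L| = -102.1 dB, ∠L = -4.4 deg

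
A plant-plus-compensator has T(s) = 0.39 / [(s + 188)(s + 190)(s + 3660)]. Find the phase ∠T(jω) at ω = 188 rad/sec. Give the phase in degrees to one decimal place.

-92.6°

∠(j188 + 188) = arctan(188/188) = 45.00°
∠(j188 + 190) = arctan(188/190) = 44.70°
∠(j188 + 3660) = arctan(188/3660) = 2.94°
∠T(j188) = − (45.00° + 44.70° + 2.94°) = -92.64°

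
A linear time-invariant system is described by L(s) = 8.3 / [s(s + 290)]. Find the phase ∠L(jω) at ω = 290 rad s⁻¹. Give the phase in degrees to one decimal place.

∠(j290 + 290) = arctan(290/290) = 45.00°
∠(j290) = 90.00°
∠L(j290) = − (45.00° + 90.00°) = -135.00°

-135.0 deg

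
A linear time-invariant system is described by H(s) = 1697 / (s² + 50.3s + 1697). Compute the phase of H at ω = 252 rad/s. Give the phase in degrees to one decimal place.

∠[(j252)² + 50.3(j252) + 1697] = ∠[-61807 + j12676] = 168.41°
∠H(j252) = −168.41° = -168.41°

-168.4°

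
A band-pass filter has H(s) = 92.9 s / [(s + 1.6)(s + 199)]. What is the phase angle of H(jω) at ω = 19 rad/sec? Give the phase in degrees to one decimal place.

∠(j19) = 90.00°
∠(j19 + 1.6) = arctan(19/1.6) = 85.19°
∠(j19 + 199) = arctan(19/199) = 5.45°
∠H(j19) = 90.00° − (85.19° + 5.45°) = -0.64°

-0.6 deg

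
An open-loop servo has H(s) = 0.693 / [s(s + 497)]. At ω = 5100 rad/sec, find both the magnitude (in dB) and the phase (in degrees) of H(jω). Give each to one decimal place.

|H| = -151.5 dB, ∠H = -174.4°

|j5100 + 497| = √(5100² + 497²) = 5124
|j5100| = 5100
|H(j5100)| = 0.693 / (5124 × 5100) = 2.6518e-08
20 log₁₀(2.6518e-08) = -151.53 dB
∠(j5100 + 497) = arctan(5100/497) = 84.43°
∠(j5100) = 90.00°
∠H(j5100) = − (84.43° + 90.00°) = -174.43°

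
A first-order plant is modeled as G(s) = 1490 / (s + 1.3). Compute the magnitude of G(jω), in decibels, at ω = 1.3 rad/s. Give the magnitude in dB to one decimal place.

58.2 dB

|j1.3 + 1.3| = √(1.3² + 1.3²) = 1.838
|G(j1.3)| = 1490 / 1.838 = 810.45
20 log₁₀(810.45) = 58.17 dB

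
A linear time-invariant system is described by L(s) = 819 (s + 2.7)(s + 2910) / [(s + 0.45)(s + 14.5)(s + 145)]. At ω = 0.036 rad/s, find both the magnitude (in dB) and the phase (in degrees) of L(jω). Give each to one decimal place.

|j0.036 + 2.7| = √(0.036² + 2.7²) = 2.7
|j0.036 + 2910| = √(0.036² + 2910²) = 2910
|j0.036 + 0.45| = √(0.036² + 0.45²) = 0.4514
|j0.036 + 14.5| = √(0.036² + 14.5²) = 14.5
|j0.036 + 145| = √(0.036² + 145²) = 145
|L(j0.036)| = 819 × 2.7 × 2910 / (0.4514 × 14.5 × 145) = 6780.2
20 log₁₀(6780.2) = 76.62 dB
∠(j0.036 + 2.7) = arctan(0.036/2.7) = 0.76°
∠(j0.036 + 2910) = arctan(0.036/2910) = 0.00°
∠(j0.036 + 0.45) = arctan(0.036/0.45) = 4.57°
∠(j0.036 + 14.5) = arctan(0.036/14.5) = 0.14°
∠(j0.036 + 145) = arctan(0.036/145) = 0.01°
∠L(j0.036) = 0.76° + 0.00° − (4.57° + 0.14° + 0.01°) = -3.97°

|L| = 76.6 dB, ∠L = -4.0°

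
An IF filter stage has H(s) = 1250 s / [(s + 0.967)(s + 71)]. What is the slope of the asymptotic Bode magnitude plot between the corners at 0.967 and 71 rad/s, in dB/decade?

0 dB/decade

In this band the factors already past their corner are: 1 differentiator zero, pole at 0.967; net slope = 0 dB/decade.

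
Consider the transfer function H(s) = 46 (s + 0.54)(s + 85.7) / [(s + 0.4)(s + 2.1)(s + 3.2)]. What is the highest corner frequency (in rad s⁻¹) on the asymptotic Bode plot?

Break frequencies occur at each pole and zero magnitude: 0.4 rad s⁻¹, 0.54 rad s⁻¹, 2.1 rad s⁻¹, 3.2 rad s⁻¹, 85.7 rad s⁻¹.
The highest is 85.7 rad s⁻¹.

85.7 rad s⁻¹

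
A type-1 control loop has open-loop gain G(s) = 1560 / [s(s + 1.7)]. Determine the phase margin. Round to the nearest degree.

Gain crossover: |G(jω)| = 1 at ω ≈ 39.5 rad s⁻¹.
∠G(j39.5) = −90° − arctan(39.5/1.7) ≈ -177.53°
PM = 180° + (-177.53°) = 2.47°

2 deg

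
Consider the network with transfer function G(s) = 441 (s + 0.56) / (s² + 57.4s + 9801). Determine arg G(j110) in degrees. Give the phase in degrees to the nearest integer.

-20°

∠(j110 + 0.56) = arctan(110/0.56) = 89.71°
∠[(j110)² + 57.4(j110) + 9801] = ∠[-2299 + j6314] = 110.01°
∠G(j110) = 89.71° − 110.01° = -20.30°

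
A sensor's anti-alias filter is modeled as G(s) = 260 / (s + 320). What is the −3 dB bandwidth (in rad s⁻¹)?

For a single-pole low-pass, the −3 dB point is at the pole: ω = 320 rad s⁻¹.

320 rad s⁻¹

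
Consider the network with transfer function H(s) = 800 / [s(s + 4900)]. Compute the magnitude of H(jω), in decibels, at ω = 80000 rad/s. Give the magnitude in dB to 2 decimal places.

|j80000 + 4900| = √(80000² + 4900²) = 8.015e+04
|j80000| = 8e+04
|H(j80000)| = 800 / (8.015e+04 × 8e+04) = 1.2477e-07
20 log₁₀(1.2477e-07) = -138.078 dB

-138.08 dB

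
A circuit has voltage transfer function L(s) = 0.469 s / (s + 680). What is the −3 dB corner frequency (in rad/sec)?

For a single-pole high-pass, the −3 dB point is at the pole: ω = 680 rad/sec.

680 rad/sec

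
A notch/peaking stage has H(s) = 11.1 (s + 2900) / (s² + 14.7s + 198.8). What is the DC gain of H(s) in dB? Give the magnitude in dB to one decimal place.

44.2 dB

H(0) = 11.1 × 2900 / 198.8 = 161.92
20 log₁₀(161.92) = 44.19 dB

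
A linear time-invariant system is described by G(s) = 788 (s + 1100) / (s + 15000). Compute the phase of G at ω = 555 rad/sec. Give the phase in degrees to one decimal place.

24.7°

∠(j555 + 1100) = arctan(555/1100) = 26.77°
∠(j555 + 15000) = arctan(555/15000) = 2.12°
∠G(j555) = 26.77° − 2.12° = 24.65°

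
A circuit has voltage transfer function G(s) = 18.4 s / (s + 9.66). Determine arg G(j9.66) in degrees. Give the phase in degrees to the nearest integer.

45 deg

∠(j9.66) = 90.00°
∠(j9.66 + 9.66) = arctan(9.66/9.66) = 45.00°
∠G(j9.66) = 90.00° − 45.00° = 45.00°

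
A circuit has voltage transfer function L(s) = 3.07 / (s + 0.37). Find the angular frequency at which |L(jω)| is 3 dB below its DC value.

For a single-pole low-pass, the −3 dB point is at the pole: ω = 0.37 rad s⁻¹.

0.37 rad s⁻¹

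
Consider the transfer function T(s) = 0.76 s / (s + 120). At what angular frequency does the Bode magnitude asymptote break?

The single real pole at s = −120 gives a corner at ω = 120 rad/sec.

120 rad/sec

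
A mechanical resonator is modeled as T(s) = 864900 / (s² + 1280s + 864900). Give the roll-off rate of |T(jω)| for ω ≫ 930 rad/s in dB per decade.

With 0 zeros and 2 poles, the high-frequency asymptotic slope is 20 × (0 − 2) = -40 dB/decade.

-40 dB/decade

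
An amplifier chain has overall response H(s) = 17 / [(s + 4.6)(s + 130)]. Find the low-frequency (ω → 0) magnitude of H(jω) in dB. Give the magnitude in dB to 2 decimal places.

-30.93 dB

H(0) = 17 / (4.6 × 130) = 0.028428
20 log₁₀(0.028428) = -30.925 dB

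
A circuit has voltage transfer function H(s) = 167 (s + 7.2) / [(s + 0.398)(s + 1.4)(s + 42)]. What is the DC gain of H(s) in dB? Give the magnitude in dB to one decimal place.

H(0) = 167 × 7.2 / (0.398 × 1.4 × 42) = 51.379
20 log₁₀(51.379) = 34.22 dB

34.2 dB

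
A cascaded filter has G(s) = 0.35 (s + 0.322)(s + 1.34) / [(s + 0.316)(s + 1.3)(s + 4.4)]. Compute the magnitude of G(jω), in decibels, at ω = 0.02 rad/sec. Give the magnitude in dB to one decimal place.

-21.6 dB

|j0.02 + 0.322| = √(0.02² + 0.322²) = 0.3226
|j0.02 + 1.34| = √(0.02² + 1.34²) = 1.34
|j0.02 + 0.316| = √(0.02² + 0.316²) = 0.3166
|j0.02 + 1.3| = √(0.02² + 1.3²) = 1.3
|j0.02 + 4.4| = √(0.02² + 4.4²) = 4.4
|G(j0.02)| = 0.35 × 0.3226 × 1.34 / (0.3166 × 1.3 × 4.4) = 0.083542
20 log₁₀(0.083542) = -21.56 dB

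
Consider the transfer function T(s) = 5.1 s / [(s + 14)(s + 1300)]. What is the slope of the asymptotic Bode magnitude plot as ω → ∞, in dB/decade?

-20 dB/decade

With 1 zero and 2 poles, the high-frequency asymptotic slope is 20 × (1 − 2) = -20 dB/decade.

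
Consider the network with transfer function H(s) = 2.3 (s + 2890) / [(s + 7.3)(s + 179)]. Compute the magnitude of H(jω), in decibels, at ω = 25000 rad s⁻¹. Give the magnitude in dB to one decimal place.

|j25000 + 2890| = √(25000² + 2890²) = 2.517e+04
|j25000 + 7.3| = √(25000² + 7.3²) = 2.5e+04
|j25000 + 179| = √(25000² + 179²) = 2.5e+04
|H(j25000)| = 2.3 × 2.517e+04 / (2.5e+04 × 2.5e+04) = 9.261e-05
20 log₁₀(9.261e-05) = -80.67 dB

-80.7 dB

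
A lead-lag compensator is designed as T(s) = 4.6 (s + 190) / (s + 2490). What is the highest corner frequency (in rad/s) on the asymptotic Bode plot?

2490 rad/s

Break frequencies occur at each pole and zero magnitude: 190 rad/s, 2490 rad/s.
The highest is 2490 rad/s.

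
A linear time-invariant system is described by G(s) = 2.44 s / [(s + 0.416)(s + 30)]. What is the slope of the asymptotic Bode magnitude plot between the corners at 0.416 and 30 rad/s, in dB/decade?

0 dB/decade

In this band the factors already past their corner are: 1 differentiator zero, pole at 0.416; net slope = 0 dB/decade.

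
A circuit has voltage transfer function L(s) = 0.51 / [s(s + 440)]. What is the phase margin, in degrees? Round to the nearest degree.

90 deg

Gain crossover: |L(jω)| = 1 at ω ≈ 0.00116 rad s⁻¹.
∠L(j0.00116) = −90° − arctan(0.00116/440) ≈ -90.00°
PM = 180° + (-90.00°) = 90.00°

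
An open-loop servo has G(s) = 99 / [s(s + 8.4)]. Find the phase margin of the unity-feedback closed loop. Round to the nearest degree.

45°

Gain crossover: |G(jω)| = 1 at ω ≈ 8.36 rad/sec.
∠G(j8.36) = −90° − arctan(8.36/8.4) ≈ -134.85°
PM = 180° + (-134.85°) = 45.15°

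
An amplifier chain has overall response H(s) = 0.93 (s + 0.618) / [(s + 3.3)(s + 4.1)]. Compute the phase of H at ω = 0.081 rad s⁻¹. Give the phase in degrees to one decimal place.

∠(j0.081 + 0.618) = arctan(0.081/0.618) = 7.47°
∠(j0.081 + 3.3) = arctan(0.081/3.3) = 1.41°
∠(j0.081 + 4.1) = arctan(0.081/4.1) = 1.13°
∠H(j0.081) = 7.47° − (1.41° + 1.13°) = 4.93°

4.9°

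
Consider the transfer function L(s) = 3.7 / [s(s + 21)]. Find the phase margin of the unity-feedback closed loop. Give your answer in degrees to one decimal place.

89.5°

Gain crossover: |L(jω)| = 1 at ω ≈ 0.176 rad/sec.
∠L(j0.176) = −90° − arctan(0.176/21) ≈ -90.48°
PM = 180° + (-90.48°) = 89.52°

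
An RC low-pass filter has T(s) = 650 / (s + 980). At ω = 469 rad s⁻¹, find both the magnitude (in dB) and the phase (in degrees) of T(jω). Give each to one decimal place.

|T| = -4.5 dB, ∠T = -25.6°

|j469 + 980| = √(469² + 980²) = 1086
|T(j469)| = 650 / 1086 = 0.59828
20 log₁₀(0.59828) = -4.46 dB
∠(j469 + 980) = arctan(469/980) = 25.57°
∠T(j469) = −25.57° = -25.57°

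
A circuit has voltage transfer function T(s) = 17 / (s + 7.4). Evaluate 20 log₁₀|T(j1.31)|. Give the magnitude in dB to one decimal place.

|j1.31 + 7.4| = √(1.31² + 7.4²) = 7.515
|T(j1.31)| = 17 / 7.515 = 2.2621
20 log₁₀(2.2621) = 7.09 dB

7.1 dB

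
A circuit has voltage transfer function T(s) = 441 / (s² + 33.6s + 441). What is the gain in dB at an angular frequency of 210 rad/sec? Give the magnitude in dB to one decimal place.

|(j210)² + 33.6(j210) + 441| = |-43659 + j7056| = 4.423e+04
|T(j210)| = 441 / 4.423e+04 = 0.0099716
20 log₁₀(0.0099716) = -40.02 dB

-40.0 dB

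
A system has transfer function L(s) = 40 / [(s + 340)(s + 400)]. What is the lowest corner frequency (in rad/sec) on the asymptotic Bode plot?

Break frequencies occur at each pole and zero magnitude: 340 rad/sec, 400 rad/sec.
The lowest is 340 rad/sec.

340 rad/sec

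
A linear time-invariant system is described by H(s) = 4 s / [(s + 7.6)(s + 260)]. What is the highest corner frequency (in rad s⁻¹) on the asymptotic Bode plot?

Break frequencies occur at each pole and zero magnitude: 7.6 rad s⁻¹, 260 rad s⁻¹.
The highest is 260 rad s⁻¹.

260 rad s⁻¹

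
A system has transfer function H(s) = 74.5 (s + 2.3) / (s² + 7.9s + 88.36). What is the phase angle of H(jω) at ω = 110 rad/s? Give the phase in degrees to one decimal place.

-87.1°

∠(j110 + 2.3) = arctan(110/2.3) = 88.80°
∠[(j110)² + 7.9(j110) + 88.36] = ∠[-12012 + j869] = 175.86°
∠H(j110) = 88.80° − 175.86° = -87.06°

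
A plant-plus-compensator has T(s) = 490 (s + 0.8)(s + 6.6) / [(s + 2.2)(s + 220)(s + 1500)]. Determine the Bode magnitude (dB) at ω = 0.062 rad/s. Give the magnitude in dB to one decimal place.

-48.9 dB

|j0.062 + 0.8| = √(0.062² + 0.8²) = 0.8024
|j0.062 + 6.6| = √(0.062² + 6.6²) = 6.6
|j0.062 + 2.2| = √(0.062² + 2.2²) = 2.201
|j0.062 + 220| = √(0.062² + 220²) = 220
|j0.062 + 1500| = √(0.062² + 1500²) = 1500
|T(j0.062)| = 490 × 0.8024 × 6.6 / (2.201 × 220 × 1500) = 0.0035731
20 log₁₀(0.0035731) = -48.94 dB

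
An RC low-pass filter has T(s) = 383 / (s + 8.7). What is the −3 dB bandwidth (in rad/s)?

8.7 rad/s

For a single-pole low-pass, the −3 dB point is at the pole: ω = 8.7 rad/s.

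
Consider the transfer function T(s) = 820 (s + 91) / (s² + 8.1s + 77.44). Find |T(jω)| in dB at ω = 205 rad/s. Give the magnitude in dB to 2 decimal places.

|j205 + 91| = √(205² + 91²) = 224.3
|(j205)² + 8.1(j205) + 77.44| = |-41948 + j1660.5| = 4.198e+04
|T(j205)| = 820 × 224.3 / 4.198e+04 = 4.381
20 log₁₀(4.381) = 12.832 dB

12.83 dB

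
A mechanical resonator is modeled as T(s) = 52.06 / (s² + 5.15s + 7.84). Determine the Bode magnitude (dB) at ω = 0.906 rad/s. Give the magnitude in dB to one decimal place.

|(j0.906)² + 5.15(j0.906) + 7.84| = |7.0192 + j4.6659| = 8.428
|T(j0.906)| = 52.06 / 8.428 = 6.1767
20 log₁₀(6.1767) = 15.82 dB

15.8 dB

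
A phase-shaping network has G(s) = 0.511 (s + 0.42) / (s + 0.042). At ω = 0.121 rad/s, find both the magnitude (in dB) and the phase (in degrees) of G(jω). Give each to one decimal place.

|j0.121 + 0.42| = √(0.121² + 0.42²) = 0.4371
|j0.121 + 0.042| = √(0.121² + 0.042²) = 0.1281
|G(j0.121)| = 0.511 × 0.4371 / 0.1281 = 1.7438
20 log₁₀(1.7438) = 4.83 dB
∠(j0.121 + 0.42) = arctan(0.121/0.42) = 16.07°
∠(j0.121 + 0.042) = arctan(0.121/0.042) = 70.86°
∠G(j0.121) = 16.07° − 70.86° = -54.79°

|G| = 4.8 dB, ∠G = -54.8°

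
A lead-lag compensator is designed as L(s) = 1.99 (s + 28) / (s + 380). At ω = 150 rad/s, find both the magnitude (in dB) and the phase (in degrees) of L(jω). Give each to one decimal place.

|L| = -2.6 dB, ∠L = 57.9 deg

|j150 + 28| = √(150² + 28²) = 152.6
|j150 + 380| = √(150² + 380²) = 408.5
|L(j150)| = 1.99 × 152.6 / 408.5 = 0.74328
20 log₁₀(0.74328) = -2.58 dB
∠(j150 + 28) = arctan(150/28) = 79.43°
∠(j150 + 380) = arctan(150/380) = 21.54°
∠L(j150) = 79.43° − 21.54° = 57.89°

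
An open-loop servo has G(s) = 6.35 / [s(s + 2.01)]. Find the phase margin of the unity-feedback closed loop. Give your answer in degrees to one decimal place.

43.0°

Gain crossover: |G(jω)| = 1 at ω ≈ 2.15 rad/s.
∠G(j2.15) = −90° − arctan(2.15/2.01) ≈ -136.99°
PM = 180° + (-136.99°) = 43.01°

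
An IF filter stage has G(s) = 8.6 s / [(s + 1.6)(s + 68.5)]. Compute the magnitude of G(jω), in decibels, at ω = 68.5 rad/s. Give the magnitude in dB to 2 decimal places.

|j68.5| = 68.5
|j68.5 + 1.6| = √(68.5² + 1.6²) = 68.52
|j68.5 + 68.5| = √(68.5² + 68.5²) = 96.87
|G(j68.5)| = 8.6 × 68.5 / (68.52 × 96.87) = 0.088751
20 log₁₀(0.088751) = -21.037 dB

-21.04 dB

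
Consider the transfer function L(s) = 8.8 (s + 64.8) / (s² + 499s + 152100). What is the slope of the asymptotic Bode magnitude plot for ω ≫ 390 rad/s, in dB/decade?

-20 dB/decade

With 1 zero and 2 poles, the high-frequency asymptotic slope is 20 × (1 − 2) = -20 dB/decade.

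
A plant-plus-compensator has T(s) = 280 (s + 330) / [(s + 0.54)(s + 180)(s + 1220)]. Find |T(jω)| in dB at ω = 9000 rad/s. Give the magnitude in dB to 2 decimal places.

-109.30 dB

|j9000 + 330| = √(9000² + 330²) = 9006
|j9000 + 0.54| = √(9000² + 0.54²) = 9000
|j9000 + 180| = √(9000² + 180²) = 9002
|j9000 + 1220| = √(9000² + 1220²) = 9082
|T(j9000)| = 280 × 9006 / (9000 × 9002 × 9082) = 3.4271e-06
20 log₁₀(3.4271e-06) = -109.302 dB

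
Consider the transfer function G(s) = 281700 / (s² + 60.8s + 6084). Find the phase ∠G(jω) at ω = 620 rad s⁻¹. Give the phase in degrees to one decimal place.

∠[(j620)² + 60.8(j620) + 6084] = ∠[-3.7832e+05 + j37696] = 174.31°
∠G(j620) = −174.31° = -174.31°

-174.3°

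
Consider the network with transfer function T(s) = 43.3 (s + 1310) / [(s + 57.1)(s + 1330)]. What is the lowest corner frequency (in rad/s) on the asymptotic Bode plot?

Break frequencies occur at each pole and zero magnitude: 57.1 rad/s, 1310 rad/s, 1330 rad/s.
The lowest is 57.1 rad/s.

57.1 rad/s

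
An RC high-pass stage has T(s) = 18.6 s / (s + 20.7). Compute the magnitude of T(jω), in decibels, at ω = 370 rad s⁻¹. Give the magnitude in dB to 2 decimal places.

|j370| = 370
|j370 + 20.7| = √(370² + 20.7²) = 370.6
|T(j370)| = 18.6 × 370 / 370.6 = 18.571
20 log₁₀(18.571) = 25.377 dB

25.38 dB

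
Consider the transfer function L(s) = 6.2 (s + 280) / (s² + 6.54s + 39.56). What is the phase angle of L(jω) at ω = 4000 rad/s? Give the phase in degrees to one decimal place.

∠(j4000 + 280) = arctan(4000/280) = 86.00°
∠[(j4000)² + 6.54(j4000) + 39.56] = ∠[-1.6e+07 + j26160] = 179.91°
∠L(j4000) = 86.00° − 179.91° = -93.91°

-93.9 deg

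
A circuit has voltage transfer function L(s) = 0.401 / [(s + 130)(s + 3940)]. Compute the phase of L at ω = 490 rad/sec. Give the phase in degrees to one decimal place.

∠(j490 + 130) = arctan(490/130) = 75.14°
∠(j490 + 3940) = arctan(490/3940) = 7.09°
∠L(j490) = − (75.14° + 7.09°) = -82.23°

-82.2°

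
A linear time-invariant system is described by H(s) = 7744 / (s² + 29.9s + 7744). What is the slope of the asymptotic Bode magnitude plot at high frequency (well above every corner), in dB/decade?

With 0 zeros and 2 poles, the high-frequency asymptotic slope is 20 × (0 − 2) = -40 dB/decade.

-40 dB/decade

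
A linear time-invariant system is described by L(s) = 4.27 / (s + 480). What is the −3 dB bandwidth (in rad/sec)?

For a single-pole low-pass, the −3 dB point is at the pole: ω = 480 rad/sec.

480 rad/sec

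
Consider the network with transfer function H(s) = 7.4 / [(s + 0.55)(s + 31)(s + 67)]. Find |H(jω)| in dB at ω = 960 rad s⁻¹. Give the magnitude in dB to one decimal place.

-161.6 dB

|j960 + 0.55| = √(960² + 0.55²) = 960
|j960 + 31| = √(960² + 31²) = 960.5
|j960 + 67| = √(960² + 67²) = 962.3
|H(j960)| = 7.4 / (960 × 960.5 × 962.3) = 8.3394e-09
20 log₁₀(8.3394e-09) = -161.58 dB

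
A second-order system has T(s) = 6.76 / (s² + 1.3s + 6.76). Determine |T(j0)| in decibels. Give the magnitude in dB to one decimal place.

0.0 dB

T(0) = 6.76 / 6.76 = 1
20 log₁₀(1) = 0.00 dB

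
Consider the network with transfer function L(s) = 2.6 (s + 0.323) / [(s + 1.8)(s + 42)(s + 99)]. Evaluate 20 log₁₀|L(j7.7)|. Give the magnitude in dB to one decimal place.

|j7.7 + 0.323| = √(7.7² + 0.323²) = 7.707
|j7.7 + 1.8| = √(7.7² + 1.8²) = 7.908
|j7.7 + 42| = √(7.7² + 42²) = 42.7
|j7.7 + 99| = √(7.7² + 99²) = 99.3
|L(j7.7)| = 2.6 × 7.707 / (7.908 × 42.7 × 99.3) = 0.00059763
20 log₁₀(0.00059763) = -64.47 dB

-64.5 dB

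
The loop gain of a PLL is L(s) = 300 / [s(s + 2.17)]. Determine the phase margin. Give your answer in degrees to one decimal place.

7.2°

Gain crossover: |L(jω)| = 1 at ω ≈ 17.3 rad s⁻¹.
∠L(j17.3) = −90° − arctan(17.3/2.17) ≈ -172.83°
PM = 180° + (-172.83°) = 7.17°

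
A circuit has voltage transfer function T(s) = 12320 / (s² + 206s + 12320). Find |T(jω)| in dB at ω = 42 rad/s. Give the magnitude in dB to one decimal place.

-0.9 dB

|(j42)² + 206(j42) + 12320| = |10556 + j8652| = 1.365e+04
|T(j42)| = 12320 / 1.365e+04 = 0.90265
20 log₁₀(0.90265) = -0.89 dB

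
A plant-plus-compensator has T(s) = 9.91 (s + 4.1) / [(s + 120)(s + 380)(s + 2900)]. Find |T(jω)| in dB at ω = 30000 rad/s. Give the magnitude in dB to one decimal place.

|j30000 + 4.1| = √(30000² + 4.1²) = 3e+04
|j30000 + 120| = √(30000² + 120²) = 3e+04
|j30000 + 380| = √(30000² + 380²) = 3e+04
|j30000 + 2900| = √(30000² + 2900²) = 3.014e+04
|T(j30000)| = 9.91 × 3e+04 / (3e+04 × 3e+04 × 3.014e+04) = 1.0959e-08
20 log₁₀(1.0959e-08) = -159.20 dB

-159.2 dB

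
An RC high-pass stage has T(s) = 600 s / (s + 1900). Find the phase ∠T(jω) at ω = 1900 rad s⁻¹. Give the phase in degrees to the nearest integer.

45°

∠(j1900) = 90.00°
∠(j1900 + 1900) = arctan(1900/1900) = 45.00°
∠T(j1900) = 90.00° − 45.00° = 45.00°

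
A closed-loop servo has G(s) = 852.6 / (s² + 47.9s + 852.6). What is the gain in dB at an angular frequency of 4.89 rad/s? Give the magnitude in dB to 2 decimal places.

|(j4.89)² + 47.9(j4.89) + 852.6| = |828.69 + j234.23| = 861.2
|G(j4.89)| = 852.6 / 861.2 = 0.99007
20 log₁₀(0.99007) = -0.087 dB

-0.09 dB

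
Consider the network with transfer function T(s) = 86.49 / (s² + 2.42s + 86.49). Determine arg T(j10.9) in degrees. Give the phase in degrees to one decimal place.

∠[(j10.9)² + 2.42(j10.9) + 86.49] = ∠[-32.32 + j26.378] = 140.78°
∠T(j10.9) = −140.78° = -140.78°

-140.8°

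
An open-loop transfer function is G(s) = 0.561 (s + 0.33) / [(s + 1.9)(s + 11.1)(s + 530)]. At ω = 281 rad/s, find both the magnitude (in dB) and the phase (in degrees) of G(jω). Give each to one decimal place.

|G| = -109.6 dB, ∠G = -115.3 deg

|j281 + 0.33| = √(281² + 0.33²) = 281
|j281 + 1.9| = √(281² + 1.9²) = 281
|j281 + 11.1| = √(281² + 11.1²) = 281.2
|j281 + 530| = √(281² + 530²) = 599.9
|G(j281)| = 0.561 × 281 / (281 × 281.2 × 599.9) = 3.3254e-06
20 log₁₀(3.3254e-06) = -109.56 dB
∠(j281 + 0.33) = arctan(281/0.33) = 89.93°
∠(j281 + 1.9) = arctan(281/1.9) = 89.61°
∠(j281 + 11.1) = arctan(281/11.1) = 87.74°
∠(j281 + 530) = arctan(281/530) = 27.93°
∠G(j281) = 89.93° − (89.61° + 87.74° + 27.93°) = -115.35°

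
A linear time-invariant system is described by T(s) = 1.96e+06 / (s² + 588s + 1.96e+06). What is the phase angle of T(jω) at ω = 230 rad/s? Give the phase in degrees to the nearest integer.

∠[(j230)² + 588(j230) + 1.96e+06] = ∠[1.9071e+06 + j1.3524e+05] = 4.06°
∠T(j230) = −4.06° = -4.06°

-4°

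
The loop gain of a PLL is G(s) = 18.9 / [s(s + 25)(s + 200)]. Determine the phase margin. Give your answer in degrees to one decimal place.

90.0°

Gain crossover: |G(jω)| = 1 at ω ≈ 0.00378 rad/s.
∠G(j0.00378) = −90° − arctan(0.00378/25) − arctan(0.00378/200) ≈ -90.01°
PM = 180° + (-90.01°) = 89.99°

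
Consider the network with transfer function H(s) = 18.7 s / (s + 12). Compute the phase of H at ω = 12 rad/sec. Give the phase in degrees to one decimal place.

∠(j12) = 90.00°
∠(j12 + 12) = arctan(12/12) = 45.00°
∠H(j12) = 90.00° − 45.00° = 45.00°

45.0°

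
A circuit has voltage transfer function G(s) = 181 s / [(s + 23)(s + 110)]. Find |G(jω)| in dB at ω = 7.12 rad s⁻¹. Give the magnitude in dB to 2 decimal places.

-6.27 dB

|j7.12| = 7.12
|j7.12 + 23| = √(7.12² + 23²) = 24.08
|j7.12 + 110| = √(7.12² + 110²) = 110.2
|G(j7.12)| = 181 × 7.12 / (24.08 × 110.2) = 0.48558
20 log₁₀(0.48558) = -6.275 dB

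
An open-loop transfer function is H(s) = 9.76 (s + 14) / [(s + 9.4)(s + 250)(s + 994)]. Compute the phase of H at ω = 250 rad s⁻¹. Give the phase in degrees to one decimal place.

∠(j250 + 14) = arctan(250/14) = 86.79°
∠(j250 + 9.4) = arctan(250/9.4) = 87.85°
∠(j250 + 250) = arctan(250/250) = 45.00°
∠(j250 + 994) = arctan(250/994) = 14.12°
∠H(j250) = 86.79° − (87.85° + 45.00° + 14.12°) = -60.17°

-60.2°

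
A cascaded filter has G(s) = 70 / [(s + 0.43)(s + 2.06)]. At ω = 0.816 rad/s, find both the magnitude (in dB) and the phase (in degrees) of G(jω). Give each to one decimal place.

|G| = 30.7 dB, ∠G = -83.8 deg

|j0.816 + 0.43| = √(0.816² + 0.43²) = 0.9224
|j0.816 + 2.06| = √(0.816² + 2.06²) = 2.216
|G(j0.816)| = 70 / (0.9224 × 2.216) = 34.251
20 log₁₀(34.251) = 30.69 dB
∠(j0.816 + 0.43) = arctan(0.816/0.43) = 62.21°
∠(j0.816 + 2.06) = arctan(0.816/2.06) = 21.61°
∠G(j0.816) = − (62.21° + 21.61°) = -83.82°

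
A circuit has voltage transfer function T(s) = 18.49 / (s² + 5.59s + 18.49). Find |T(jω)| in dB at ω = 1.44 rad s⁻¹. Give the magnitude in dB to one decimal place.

|(j1.44)² + 5.59(j1.44) + 18.49| = |16.416 + j8.0496| = 18.28
|T(j1.44)| = 18.49 / 18.28 = 1.0113
20 log₁₀(1.0113) = 0.10 dB

0.1 dB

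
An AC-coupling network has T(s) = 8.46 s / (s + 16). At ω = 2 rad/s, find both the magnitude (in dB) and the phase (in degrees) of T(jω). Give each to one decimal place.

|T| = 0.4 dB, ∠T = 82.9°

|j2| = 2
|j2 + 16| = √(2² + 16²) = 16.12
|T(j2)| = 8.46 × 2 / 16.12 = 1.0493
20 log₁₀(1.0493) = 0.42 dB
∠(j2) = 90.00°
∠(j2 + 16) = arctan(2/16) = 7.13°
∠T(j2) = 90.00° − 7.13° = 82.87°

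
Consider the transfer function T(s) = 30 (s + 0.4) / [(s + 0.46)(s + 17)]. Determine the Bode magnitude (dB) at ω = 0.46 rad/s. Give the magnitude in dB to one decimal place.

|j0.46 + 0.4| = √(0.46² + 0.4²) = 0.6096
|j0.46 + 0.46| = √(0.46² + 0.46²) = 0.6505
|j0.46 + 17| = √(0.46² + 17²) = 17.01
|T(j0.46)| = 30 × 0.6096 / (0.6505 × 17.01) = 1.653
20 log₁₀(1.653) = 4.37 dB

4.4 dB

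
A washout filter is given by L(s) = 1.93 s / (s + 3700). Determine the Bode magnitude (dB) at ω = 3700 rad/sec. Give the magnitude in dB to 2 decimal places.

2.70 dB

|j3700| = 3700
|j3700 + 3700| = √(3700² + 3700²) = 5233
|L(j3700)| = 1.93 × 3700 / 5233 = 1.3647
20 log₁₀(1.3647) = 2.701 dB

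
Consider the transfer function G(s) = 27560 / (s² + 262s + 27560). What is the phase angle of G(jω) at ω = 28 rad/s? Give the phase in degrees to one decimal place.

∠[(j28)² + 262(j28) + 27560] = ∠[26776 + j7336] = 15.32°
∠G(j28) = −15.32° = -15.32°

-15.3°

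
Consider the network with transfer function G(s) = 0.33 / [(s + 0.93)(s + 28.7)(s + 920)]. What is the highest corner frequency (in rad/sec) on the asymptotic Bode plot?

920 rad/sec

Break frequencies occur at each pole and zero magnitude: 0.93 rad/sec, 28.7 rad/sec, 920 rad/sec.
The highest is 920 rad/sec.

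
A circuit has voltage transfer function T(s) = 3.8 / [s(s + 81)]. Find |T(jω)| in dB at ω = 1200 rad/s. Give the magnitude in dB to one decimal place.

-111.6 dB

|j1200 + 81| = √(1200² + 81²) = 1203
|j1200| = 1200
|T(j1200)| = 3.8 / (1203 × 1200) = 2.6329e-06
20 log₁₀(2.6329e-06) = -111.59 dB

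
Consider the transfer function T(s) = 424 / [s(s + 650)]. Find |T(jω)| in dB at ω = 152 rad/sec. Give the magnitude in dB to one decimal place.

|j152 + 650| = √(152² + 650²) = 667.5
|j152| = 152
|T(j152)| = 424 / (667.5 × 152) = 0.0041788
20 log₁₀(0.0041788) = -47.58 dB

-47.6 dB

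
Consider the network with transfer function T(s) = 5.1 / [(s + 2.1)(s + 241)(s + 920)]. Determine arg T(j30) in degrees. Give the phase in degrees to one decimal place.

-95.0°

∠(j30 + 2.1) = arctan(30/2.1) = 86.00°
∠(j30 + 241) = arctan(30/241) = 7.10°
∠(j30 + 920) = arctan(30/920) = 1.87°
∠T(j30) = − (86.00° + 7.10° + 1.87°) = -94.96°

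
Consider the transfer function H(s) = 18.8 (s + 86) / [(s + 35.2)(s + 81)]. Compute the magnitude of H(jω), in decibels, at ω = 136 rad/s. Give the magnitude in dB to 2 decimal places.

|j136 + 86| = √(136² + 86²) = 160.9
|j136 + 35.2| = √(136² + 35.2²) = 140.5
|j136 + 81| = √(136² + 81²) = 158.3
|H(j136)| = 18.8 × 160.9 / (140.5 × 158.3) = 0.13604
20 log₁₀(0.13604) = -17.327 dB

-17.33 dB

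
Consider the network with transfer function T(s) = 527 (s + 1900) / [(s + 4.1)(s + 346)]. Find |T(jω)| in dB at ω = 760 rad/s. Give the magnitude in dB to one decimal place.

|j760 + 1900| = √(760² + 1900²) = 2046
|j760 + 4.1| = √(760² + 4.1²) = 760
|j760 + 346| = √(760² + 346²) = 835.1
|T(j760)| = 527 × 2046 / (760 × 835.1) = 1.6993
20 log₁₀(1.6993) = 4.61 dB

4.6 dB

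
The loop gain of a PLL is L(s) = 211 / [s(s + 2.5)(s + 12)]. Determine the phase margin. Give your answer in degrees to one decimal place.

16.5 deg

Gain crossover: |L(jω)| = 1 at ω ≈ 3.74 rad/s.
∠L(j3.74) = −90° − arctan(3.74/2.5) − arctan(3.74/12) ≈ -163.50°
PM = 180° + (-163.50°) = 16.50°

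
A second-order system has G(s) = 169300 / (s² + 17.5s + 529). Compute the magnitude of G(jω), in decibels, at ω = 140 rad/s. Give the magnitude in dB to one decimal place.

|(j140)² + 17.5(j140) + 529| = |-19071 + j2450| = 1.923e+04
|G(j140)| = 169300 / 1.923e+04 = 8.805
20 log₁₀(8.805) = 18.89 dB

18.9 dB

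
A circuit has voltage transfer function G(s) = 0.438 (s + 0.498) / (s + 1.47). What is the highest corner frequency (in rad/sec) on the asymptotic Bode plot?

Break frequencies occur at each pole and zero magnitude: 0.498 rad/sec, 1.47 rad/sec.
The highest is 1.47 rad/sec.

1.47 rad/sec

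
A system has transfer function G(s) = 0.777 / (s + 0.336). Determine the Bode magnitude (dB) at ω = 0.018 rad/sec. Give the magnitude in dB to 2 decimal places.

|j0.018 + 0.336| = √(0.018² + 0.336²) = 0.3365
|G(j0.018)| = 0.777 / 0.3365 = 2.3092
20 log₁₀(2.3092) = 7.269 dB

7.27 dB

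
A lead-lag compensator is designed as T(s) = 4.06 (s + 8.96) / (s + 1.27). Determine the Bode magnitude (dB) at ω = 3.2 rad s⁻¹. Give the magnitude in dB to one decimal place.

21.0 dB

|j3.2 + 8.96| = √(3.2² + 8.96²) = 9.514
|j3.2 + 1.27| = √(3.2² + 1.27²) = 3.443
|T(j3.2)| = 4.06 × 9.514 / 3.443 = 11.22
20 log₁₀(11.22) = 21.00 dB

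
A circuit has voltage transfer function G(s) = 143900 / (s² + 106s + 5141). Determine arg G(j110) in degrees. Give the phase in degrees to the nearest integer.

-121 deg

∠[(j110)² + 106(j110) + 5141] = ∠[-6959 + j11660] = 120.83°
∠G(j110) = −120.83° = -120.83°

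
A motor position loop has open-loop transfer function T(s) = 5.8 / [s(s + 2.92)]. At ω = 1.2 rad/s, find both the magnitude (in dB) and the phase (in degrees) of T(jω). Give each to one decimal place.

|j1.2 + 2.92| = √(1.2² + 2.92²) = 3.157
|j1.2| = 1.2
|T(j1.2)| = 5.8 / (3.157 × 1.2) = 1.531
20 log₁₀(1.531) = 3.70 dB
∠(j1.2 + 2.92) = arctan(1.2/2.92) = 22.34°
∠(j1.2) = 90.00°
∠T(j1.2) = − (22.34° + 90.00°) = -112.34°

|T| = 3.7 dB, ∠T = -112.3°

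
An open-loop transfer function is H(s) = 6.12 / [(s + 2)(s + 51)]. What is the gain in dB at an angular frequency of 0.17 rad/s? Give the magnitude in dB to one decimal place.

-24.5 dB

|j0.17 + 2| = √(0.17² + 2²) = 2.007
|j0.17 + 51| = √(0.17² + 51²) = 51
|H(j0.17)| = 6.12 / (2.007 × 51) = 0.059784
20 log₁₀(0.059784) = -24.47 dB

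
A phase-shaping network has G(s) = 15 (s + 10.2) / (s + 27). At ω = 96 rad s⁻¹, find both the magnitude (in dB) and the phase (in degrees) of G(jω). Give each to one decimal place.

|j96 + 10.2| = √(96² + 10.2²) = 96.54
|j96 + 27| = √(96² + 27²) = 99.72
|G(j96)| = 15 × 96.54 / 99.72 = 14.521
20 log₁₀(14.521) = 23.24 dB
∠(j96 + 10.2) = arctan(96/10.2) = 83.94°
∠(j96 + 27) = arctan(96/27) = 74.29°
∠G(j96) = 83.94° − 74.29° = 9.64°

|G| = 23.2 dB, ∠G = 9.6°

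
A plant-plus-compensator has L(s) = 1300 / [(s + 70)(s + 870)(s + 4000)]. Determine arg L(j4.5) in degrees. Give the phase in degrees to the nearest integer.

-4°

∠(j4.5 + 70) = arctan(4.5/70) = 3.68°
∠(j4.5 + 870) = arctan(4.5/870) = 0.30°
∠(j4.5 + 4000) = arctan(4.5/4000) = 0.06°
∠L(j4.5) = − (3.68° + 0.30° + 0.06°) = -4.04°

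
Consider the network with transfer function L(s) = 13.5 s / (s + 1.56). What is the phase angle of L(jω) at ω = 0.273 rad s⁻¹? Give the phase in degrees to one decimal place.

∠(j0.273) = 90.00°
∠(j0.273 + 1.56) = arctan(0.273/1.56) = 9.93°
∠L(j0.273) = 90.00° − 9.93° = 80.07°

80.1°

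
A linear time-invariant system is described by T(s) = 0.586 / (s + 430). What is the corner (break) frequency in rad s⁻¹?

The single real pole at s = −430 gives a corner at ω = 430 rad s⁻¹.

430 rad s⁻¹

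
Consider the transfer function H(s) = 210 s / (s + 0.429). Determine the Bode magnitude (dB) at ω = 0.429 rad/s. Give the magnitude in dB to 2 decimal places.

|j0.429| = 0.429
|j0.429 + 0.429| = √(0.429² + 0.429²) = 0.6067
|H(j0.429)| = 210 × 0.429 / 0.6067 = 148.49
20 log₁₀(148.49) = 43.434 dB

43.43 dB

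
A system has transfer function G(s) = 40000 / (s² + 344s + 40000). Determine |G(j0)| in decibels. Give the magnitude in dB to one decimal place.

0.0 dB

G(0) = 40000 / 40000 = 1
20 log₁₀(1) = 0.00 dB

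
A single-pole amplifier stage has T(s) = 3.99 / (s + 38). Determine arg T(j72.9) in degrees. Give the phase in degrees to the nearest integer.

-62°

∠(j72.9 + 38) = arctan(72.9/38) = 62.47°
∠T(j72.9) = −62.47° = -62.47°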